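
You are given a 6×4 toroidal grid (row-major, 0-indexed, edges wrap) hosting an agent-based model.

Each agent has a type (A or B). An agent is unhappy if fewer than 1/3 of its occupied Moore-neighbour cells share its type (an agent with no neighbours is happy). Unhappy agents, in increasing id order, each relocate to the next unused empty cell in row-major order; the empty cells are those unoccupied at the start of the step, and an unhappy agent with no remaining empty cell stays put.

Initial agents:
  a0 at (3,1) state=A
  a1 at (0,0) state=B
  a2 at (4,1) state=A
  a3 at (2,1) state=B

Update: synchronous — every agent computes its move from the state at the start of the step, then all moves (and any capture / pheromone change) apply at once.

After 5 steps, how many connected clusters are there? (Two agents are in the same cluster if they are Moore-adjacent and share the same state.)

t=1: a0@(3,1):A a1@(0,0):B a2@(4,1):A a3@(0,1):B
t=2: (unchanged — steady state)

2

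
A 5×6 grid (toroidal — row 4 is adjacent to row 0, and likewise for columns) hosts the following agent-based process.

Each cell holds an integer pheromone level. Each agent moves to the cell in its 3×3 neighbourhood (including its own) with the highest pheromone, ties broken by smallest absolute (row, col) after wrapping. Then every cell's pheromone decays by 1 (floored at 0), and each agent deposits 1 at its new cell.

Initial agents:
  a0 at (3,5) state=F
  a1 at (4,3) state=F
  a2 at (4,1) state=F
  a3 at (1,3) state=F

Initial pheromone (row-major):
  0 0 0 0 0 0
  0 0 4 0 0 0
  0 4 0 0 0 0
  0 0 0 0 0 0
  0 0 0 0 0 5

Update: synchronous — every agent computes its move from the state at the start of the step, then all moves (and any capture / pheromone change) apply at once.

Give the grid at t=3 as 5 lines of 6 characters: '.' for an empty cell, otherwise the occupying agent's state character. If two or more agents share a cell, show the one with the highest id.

t=1: a0@(4,5) a1@(0,2) a2@(0,0) a3@(1,2) | pheromone: 1 0 1 0 0 0 / 0 0 4 0 0 0 / 0 3 0 0 0 0 / 0 0 0 0 0 0 / 0 0 0 0 0 5
t=2: a0@(4,5) a1@(1,2) a2@(4,5) a3@(1,2) | pheromone: 0 0 0 0 0 0 / 0 0 5 0 0 0 / 0 2 0 0 0 0 / 0 0 0 0 0 0 / 0 0 0 0 0 6
t=3: a0@(4,5) a1@(1,2) a2@(4,5) a3@(1,2) | pheromone: 0 0 0 0 0 0 / 0 0 6 0 0 0 / 0 1 0 0 0 0 / 0 0 0 0 0 0 / 0 0 0 0 0 7

......
..F...
......
......
.....F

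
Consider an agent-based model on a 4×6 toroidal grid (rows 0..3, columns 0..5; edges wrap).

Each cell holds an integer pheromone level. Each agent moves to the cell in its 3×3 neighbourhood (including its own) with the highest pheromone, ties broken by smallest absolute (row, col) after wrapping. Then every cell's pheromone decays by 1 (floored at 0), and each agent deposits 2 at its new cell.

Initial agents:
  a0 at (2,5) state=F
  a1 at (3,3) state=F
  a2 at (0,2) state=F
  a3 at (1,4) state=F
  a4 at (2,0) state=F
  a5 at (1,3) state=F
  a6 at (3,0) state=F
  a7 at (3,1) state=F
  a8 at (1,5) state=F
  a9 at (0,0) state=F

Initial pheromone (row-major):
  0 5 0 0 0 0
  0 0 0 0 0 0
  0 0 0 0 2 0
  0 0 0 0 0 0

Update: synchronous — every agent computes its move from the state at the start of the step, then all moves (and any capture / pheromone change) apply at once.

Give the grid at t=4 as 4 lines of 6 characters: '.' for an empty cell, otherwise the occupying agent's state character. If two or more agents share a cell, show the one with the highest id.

.F....
......
....F.
......

t=1: a0@(2,4) a1@(2,4) a2@(0,1) a3@(2,4) a4@(1,0) a5@(2,4) a6@(0,1) a7@(0,1) a8@(2,4) a9@(0,1) | pheromone: 0 12 0 0 0 0 / 2 0 0 0 0 0 / 0 0 0 0 11 0 / 0 0 0 0 0 0
t=2: a0@(2,4) a1@(2,4) a2@(0,1) a3@(2,4) a4@(0,1) a5@(2,4) a6@(0,1) a7@(0,1) a8@(2,4) a9@(0,1) | pheromone: 0 21 0 0 0 0 / 1 0 0 0 0 0 / 0 0 0 0 20 0 / 0 0 0 0 0 0
t=3: a0@(2,4) a1@(2,4) a2@(0,1) a3@(2,4) a4@(0,1) a5@(2,4) a6@(0,1) a7@(0,1) a8@(2,4) a9@(0,1) | pheromone: 0 30 0 0 0 0 / 0 0 0 0 0 0 / 0 0 0 0 29 0 / 0 0 0 0 0 0
t=4: a0@(2,4) a1@(2,4) a2@(0,1) a3@(2,4) a4@(0,1) a5@(2,4) a6@(0,1) a7@(0,1) a8@(2,4) a9@(0,1) | pheromone: 0 39 0 0 0 0 / 0 0 0 0 0 0 / 0 0 0 0 38 0 / 0 0 0 0 0 0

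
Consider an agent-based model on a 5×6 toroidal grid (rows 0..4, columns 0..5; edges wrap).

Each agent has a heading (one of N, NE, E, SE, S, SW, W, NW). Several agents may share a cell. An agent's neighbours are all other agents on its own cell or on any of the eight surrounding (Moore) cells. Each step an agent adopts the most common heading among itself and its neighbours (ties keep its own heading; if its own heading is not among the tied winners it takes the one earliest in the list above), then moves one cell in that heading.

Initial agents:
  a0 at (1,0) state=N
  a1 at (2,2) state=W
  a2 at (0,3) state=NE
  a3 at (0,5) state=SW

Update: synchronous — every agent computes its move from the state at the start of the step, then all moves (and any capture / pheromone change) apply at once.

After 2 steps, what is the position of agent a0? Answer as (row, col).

(4, 0)

t=1: a0@(0,0):N a1@(2,1):W a2@(4,4):NE a3@(1,4):SW
t=2: a0@(4,0):N a1@(2,0):W a2@(3,5):NE a3@(2,3):SW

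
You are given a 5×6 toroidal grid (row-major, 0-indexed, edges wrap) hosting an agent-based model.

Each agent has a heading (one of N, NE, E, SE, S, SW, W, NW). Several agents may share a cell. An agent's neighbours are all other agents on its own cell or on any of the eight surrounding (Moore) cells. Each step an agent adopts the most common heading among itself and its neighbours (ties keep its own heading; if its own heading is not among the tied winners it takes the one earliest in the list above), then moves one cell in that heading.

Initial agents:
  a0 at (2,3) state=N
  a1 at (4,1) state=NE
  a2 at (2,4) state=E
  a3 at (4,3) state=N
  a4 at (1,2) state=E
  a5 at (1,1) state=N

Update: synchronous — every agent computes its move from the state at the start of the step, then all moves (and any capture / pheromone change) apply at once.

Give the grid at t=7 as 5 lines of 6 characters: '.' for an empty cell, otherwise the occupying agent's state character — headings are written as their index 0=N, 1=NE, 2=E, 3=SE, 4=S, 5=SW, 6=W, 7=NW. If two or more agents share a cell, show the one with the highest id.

t=1: a0@(2,4):E a1@(3,2):NE a2@(2,5):E a3@(3,3):N a4@(0,2):N a5@(0,1):N
t=2: a0@(2,5):E a1@(2,3):NE a2@(2,0):E a3@(2,3):N a4@(4,2):N a5@(4,1):N
t=3: a0@(2,0):E a1@(1,4):NE a2@(2,1):E a3@(1,3):N a4@(3,2):N a5@(3,1):N
t=4: a0@(2,1):E a1@(0,5):NE a2@(2,2):E a3@(0,3):N a4@(2,2):N a5@(2,1):N
t=5: a0@(2,2):E a1@(4,0):NE a2@(2,3):E a3@(4,3):N a4@(1,2):N a5@(1,1):N
t=6: a0@(2,3):E a1@(3,1):NE a2@(2,4):E a3@(3,3):N a4@(0,2):N a5@(0,1):N
t=7: a0@(2,4):E a1@(2,2):NE a2@(2,5):E a3@(3,4):E a4@(4,2):N a5@(4,1):N

......
......
..1.22
....2.
.00...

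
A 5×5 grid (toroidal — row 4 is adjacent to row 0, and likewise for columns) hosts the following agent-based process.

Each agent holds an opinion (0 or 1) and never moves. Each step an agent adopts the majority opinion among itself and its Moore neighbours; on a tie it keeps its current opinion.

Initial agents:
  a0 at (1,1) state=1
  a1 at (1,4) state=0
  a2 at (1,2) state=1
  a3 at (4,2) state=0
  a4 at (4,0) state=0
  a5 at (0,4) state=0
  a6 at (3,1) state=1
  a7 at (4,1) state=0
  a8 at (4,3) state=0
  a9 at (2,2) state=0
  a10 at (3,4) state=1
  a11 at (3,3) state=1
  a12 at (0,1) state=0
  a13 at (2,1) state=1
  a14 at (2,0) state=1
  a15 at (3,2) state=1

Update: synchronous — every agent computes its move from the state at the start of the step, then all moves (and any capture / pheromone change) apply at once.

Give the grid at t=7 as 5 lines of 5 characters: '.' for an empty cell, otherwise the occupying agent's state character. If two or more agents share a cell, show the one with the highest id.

t=1: a0@(1,1):1 a1@(1,4):0 a2@(1,2):1 a3@(4,2):0 a4@(4,0):0 a5@(0,4):0 a6@(3,1):1 a7@(4,1):0 a8@(4,3):0 a9@(2,2):1 a10@(3,4):1 a11@(3,3):1 a12@(0,1):0 a13@(2,1):1 a14@(2,0):1 a15@(3,2):1
t=2: (unchanged — steady state)

.0..0
.11.0
111..
.1111
0000.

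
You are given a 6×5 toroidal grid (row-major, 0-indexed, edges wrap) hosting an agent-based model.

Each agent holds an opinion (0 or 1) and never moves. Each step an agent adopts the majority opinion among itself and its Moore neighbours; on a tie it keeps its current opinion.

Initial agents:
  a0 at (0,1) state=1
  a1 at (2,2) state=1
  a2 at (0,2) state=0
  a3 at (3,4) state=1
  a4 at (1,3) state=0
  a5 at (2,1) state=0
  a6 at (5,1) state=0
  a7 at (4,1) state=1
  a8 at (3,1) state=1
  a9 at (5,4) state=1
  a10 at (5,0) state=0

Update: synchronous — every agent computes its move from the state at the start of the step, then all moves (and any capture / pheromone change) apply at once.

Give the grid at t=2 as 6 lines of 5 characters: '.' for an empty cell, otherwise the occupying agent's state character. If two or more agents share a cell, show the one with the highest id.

t=1: a0@(0,1):0 a1@(2,2):1 a2@(0,2):0 a3@(3,4):1 a4@(1,3):0 a5@(2,1):1 a6@(5,1):0 a7@(4,1):1 a8@(3,1):1 a9@(5,4):1 a10@(5,0):1
t=2: (unchanged — steady state)

.00..
...0.
.11..
.1..1
.1...
10..1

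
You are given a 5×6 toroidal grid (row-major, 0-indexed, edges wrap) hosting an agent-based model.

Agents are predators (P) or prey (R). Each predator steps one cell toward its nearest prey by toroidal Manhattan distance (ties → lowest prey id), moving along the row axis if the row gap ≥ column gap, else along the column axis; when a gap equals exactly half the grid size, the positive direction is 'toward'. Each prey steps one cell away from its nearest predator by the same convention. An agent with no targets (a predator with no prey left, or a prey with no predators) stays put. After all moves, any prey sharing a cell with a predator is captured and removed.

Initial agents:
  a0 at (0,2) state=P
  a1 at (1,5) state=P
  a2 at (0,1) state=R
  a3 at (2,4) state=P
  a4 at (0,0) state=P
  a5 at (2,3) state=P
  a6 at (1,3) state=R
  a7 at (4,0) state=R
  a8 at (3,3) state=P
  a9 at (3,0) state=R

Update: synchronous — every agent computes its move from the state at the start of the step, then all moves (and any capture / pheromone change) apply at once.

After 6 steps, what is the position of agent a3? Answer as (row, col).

(0, 2)

t=1: a0@(0,1):P a1@(1,4):P a2@(0,0):R a3@(1,4):P a4@(0,1):P a5@(1,3):P a6@(0,3):R a7@(3,0):R a8@(2,3):P a9@(2,0):R
t=2: a0@(0,0):P a1@(0,4):P a2@(0,5):R a3@(0,4):P a4@(0,0):P a5@(0,3):P a6@(4,3):R a7@(2,0):R a8@(1,3):P a9@(3,0):R
t=3: a0@(0,5):P a1@(0,5):P a2@(0,4):R a3@(0,5):P a4@(0,5):P a5@(4,3):P a6@(3,3):R a7@(3,0):R a8@(0,3):P a9@(2,0):R
t=4: a0@(0,4):P a1@(0,4):P a2@(0,3):R a3@(0,4):P a4@(0,4):P a5@(3,3):P a6@(2,3):R a7@(2,0):R a8@(0,4):P a9@(3,0):R
t=5: a0@(0,3):P a1@(0,3):P a2@(0,2):R a3@(0,3):P a4@(0,3):P a5@(2,3):P a6@(1,3):R a7@(3,0):R a8@(0,3):P a9@(3,5):R
t=6: a0@(0,2):P a1@(0,2):P a2@(0,1):R a3@(0,2):P a4@(0,2):P a5@(1,3):P a6@(2,3):R a7@(3,5):R a8@(0,2):P a9@(3,0):R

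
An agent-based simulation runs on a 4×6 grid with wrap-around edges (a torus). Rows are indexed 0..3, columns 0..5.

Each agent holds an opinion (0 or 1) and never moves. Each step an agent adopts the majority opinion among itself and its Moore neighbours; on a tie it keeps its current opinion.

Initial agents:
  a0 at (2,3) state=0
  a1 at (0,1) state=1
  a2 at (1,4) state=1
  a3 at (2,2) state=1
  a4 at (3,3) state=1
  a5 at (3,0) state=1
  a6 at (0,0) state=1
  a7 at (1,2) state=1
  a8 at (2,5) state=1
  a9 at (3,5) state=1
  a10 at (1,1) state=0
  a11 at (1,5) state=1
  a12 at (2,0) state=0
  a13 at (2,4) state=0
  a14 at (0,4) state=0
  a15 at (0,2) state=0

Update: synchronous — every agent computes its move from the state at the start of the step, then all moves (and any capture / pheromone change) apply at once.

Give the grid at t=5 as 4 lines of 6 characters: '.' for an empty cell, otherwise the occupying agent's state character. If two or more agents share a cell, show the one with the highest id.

t=1: a0@(2,3):1 a1@(0,1):1 a2@(1,4):1 a3@(2,2):1 a4@(3,3):0 a5@(3,0):1 a6@(0,0):1 a7@(1,2):1 a8@(2,5):1 a9@(3,5):1 a10@(1,1):1 a11@(1,5):1 a12@(2,0):1 a13@(2,4):1 a14@(0,4):1 a15@(0,2):1
t=2: a0@(2,3):1 a1@(0,1):1 a2@(1,4):1 a3@(2,2):1 a4@(3,3):1 a5@(3,0):1 a6@(0,0):1 a7@(1,2):1 a8@(2,5):1 a9@(3,5):1 a10@(1,1):1 a11@(1,5):1 a12@(2,0):1 a13@(2,4):1 a14@(0,4):1 a15@(0,2):1
t=3: (unchanged — steady state)

111.1.
.11.11
1.1111
1..1.1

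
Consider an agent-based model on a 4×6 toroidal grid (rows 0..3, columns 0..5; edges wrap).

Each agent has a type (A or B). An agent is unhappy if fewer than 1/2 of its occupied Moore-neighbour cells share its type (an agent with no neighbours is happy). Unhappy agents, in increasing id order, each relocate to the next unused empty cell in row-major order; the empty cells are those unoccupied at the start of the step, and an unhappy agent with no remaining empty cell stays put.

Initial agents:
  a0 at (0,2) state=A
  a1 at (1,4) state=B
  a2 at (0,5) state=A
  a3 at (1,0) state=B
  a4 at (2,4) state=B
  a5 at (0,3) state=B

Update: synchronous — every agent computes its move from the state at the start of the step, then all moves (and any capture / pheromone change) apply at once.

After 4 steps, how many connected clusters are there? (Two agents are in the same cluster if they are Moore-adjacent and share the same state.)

t=1: a0@(0,0):A a1@(1,4):B a2@(0,1):A a3@(0,4):B a4@(2,4):B a5@(0,3):B
t=2: (unchanged — steady state)

2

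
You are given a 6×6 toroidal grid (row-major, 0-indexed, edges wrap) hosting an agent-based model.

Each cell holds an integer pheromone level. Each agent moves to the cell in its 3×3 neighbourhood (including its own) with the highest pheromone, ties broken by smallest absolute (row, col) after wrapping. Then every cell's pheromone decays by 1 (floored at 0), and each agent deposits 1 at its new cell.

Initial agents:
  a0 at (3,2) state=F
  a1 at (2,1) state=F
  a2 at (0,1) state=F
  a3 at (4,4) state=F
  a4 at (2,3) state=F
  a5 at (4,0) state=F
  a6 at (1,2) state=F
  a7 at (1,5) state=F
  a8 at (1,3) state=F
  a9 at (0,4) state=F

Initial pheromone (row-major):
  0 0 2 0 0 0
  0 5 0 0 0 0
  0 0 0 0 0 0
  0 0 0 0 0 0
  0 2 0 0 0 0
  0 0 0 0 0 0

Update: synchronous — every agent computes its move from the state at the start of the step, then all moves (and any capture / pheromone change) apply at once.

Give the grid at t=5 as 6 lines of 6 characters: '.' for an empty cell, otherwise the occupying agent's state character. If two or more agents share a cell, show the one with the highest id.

......
.F....
......
...F..
.F....
......

t=1: a0@(4,1) a1@(1,1) a2@(1,1) a3@(3,3) a4@(1,2) a5@(4,1) a6@(1,1) a7@(0,0) a8@(0,2) a9@(0,3) | pheromone: 1 0 2 1 0 0 / 0 7 1 0 0 0 / 0 0 0 0 0 0 / 0 0 0 1 0 0 / 0 3 0 0 0 0 / 0 0 0 0 0 0
t=2: a0@(4,1) a1@(1,1) a2@(1,1) a3@(3,3) a4@(1,1) a5@(4,1) a6@(1,1) a7@(1,1) a8@(1,1) a9@(0,2) | pheromone: 0 0 2 0 0 0 / 0 12 0 0 0 0 / 0 0 0 0 0 0 / 0 0 0 1 0 0 / 0 4 0 0 0 0 / 0 0 0 0 0 0
t=3: a0@(4,1) a1@(1,1) a2@(1,1) a3@(3,3) a4@(1,1) a5@(4,1) a6@(1,1) a7@(1,1) a8@(1,1) a9@(1,1) | pheromone: 0 0 1 0 0 0 / 0 18 0 0 0 0 / 0 0 0 0 0 0 / 0 0 0 1 0 0 / 0 5 0 0 0 0 / 0 0 0 0 0 0
t=4: a0@(4,1) a1@(1,1) a2@(1,1) a3@(3,3) a4@(1,1) a5@(4,1) a6@(1,1) a7@(1,1) a8@(1,1) a9@(1,1) | pheromone: 0 0 0 0 0 0 / 0 24 0 0 0 0 / 0 0 0 0 0 0 / 0 0 0 1 0 0 / 0 6 0 0 0 0 / 0 0 0 0 0 0
t=5: a0@(4,1) a1@(1,1) a2@(1,1) a3@(3,3) a4@(1,1) a5@(4,1) a6@(1,1) a7@(1,1) a8@(1,1) a9@(1,1) | pheromone: 0 0 0 0 0 0 / 0 30 0 0 0 0 / 0 0 0 0 0 0 / 0 0 0 1 0 0 / 0 7 0 0 0 0 / 0 0 0 0 0 0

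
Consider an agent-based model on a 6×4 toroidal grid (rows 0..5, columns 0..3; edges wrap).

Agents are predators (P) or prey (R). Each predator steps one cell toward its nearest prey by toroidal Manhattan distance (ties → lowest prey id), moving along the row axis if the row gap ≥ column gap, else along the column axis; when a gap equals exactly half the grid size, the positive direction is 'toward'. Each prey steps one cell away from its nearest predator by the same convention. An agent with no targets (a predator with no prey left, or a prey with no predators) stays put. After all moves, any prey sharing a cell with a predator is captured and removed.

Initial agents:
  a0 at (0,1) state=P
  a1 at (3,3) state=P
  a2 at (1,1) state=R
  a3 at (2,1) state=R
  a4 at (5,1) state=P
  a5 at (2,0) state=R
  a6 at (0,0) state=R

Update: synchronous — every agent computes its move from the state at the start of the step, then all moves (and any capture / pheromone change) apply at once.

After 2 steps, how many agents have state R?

4

t=1: a0@(1,1):P a1@(2,3):P a2@(2,1):R a3@(3,1):R a4@(0,1):P a5@(1,0):R a6@(0,3):R
t=2: a0@(2,1):P a1@(2,0):P a2@(3,1):R a3@(4,1):R a4@(1,1):P a5@(1,3):R a6@(5,3):R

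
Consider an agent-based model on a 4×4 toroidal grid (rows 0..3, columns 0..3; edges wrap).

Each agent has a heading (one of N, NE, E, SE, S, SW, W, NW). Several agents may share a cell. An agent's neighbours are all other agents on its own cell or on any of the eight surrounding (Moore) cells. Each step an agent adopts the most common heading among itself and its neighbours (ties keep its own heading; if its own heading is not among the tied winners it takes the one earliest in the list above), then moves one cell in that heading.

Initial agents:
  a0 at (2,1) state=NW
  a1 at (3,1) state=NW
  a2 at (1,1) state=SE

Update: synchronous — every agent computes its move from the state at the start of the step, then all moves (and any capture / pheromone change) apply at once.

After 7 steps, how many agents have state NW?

2

t=1: a0@(1,0):NW a1@(2,0):NW a2@(2,2):SE
t=2: a0@(0,3):NW a1@(1,3):NW a2@(3,3):SE
t=3: a0@(3,2):NW a1@(0,2):NW a2@(0,0):SE
t=4: a0@(2,1):NW a1@(3,1):NW a2@(1,1):SE
t=5: a0@(1,0):NW a1@(2,0):NW a2@(2,2):SE
t=6: a0@(0,3):NW a1@(1,3):NW a2@(3,3):SE
t=7: a0@(3,2):NW a1@(0,2):NW a2@(0,0):SE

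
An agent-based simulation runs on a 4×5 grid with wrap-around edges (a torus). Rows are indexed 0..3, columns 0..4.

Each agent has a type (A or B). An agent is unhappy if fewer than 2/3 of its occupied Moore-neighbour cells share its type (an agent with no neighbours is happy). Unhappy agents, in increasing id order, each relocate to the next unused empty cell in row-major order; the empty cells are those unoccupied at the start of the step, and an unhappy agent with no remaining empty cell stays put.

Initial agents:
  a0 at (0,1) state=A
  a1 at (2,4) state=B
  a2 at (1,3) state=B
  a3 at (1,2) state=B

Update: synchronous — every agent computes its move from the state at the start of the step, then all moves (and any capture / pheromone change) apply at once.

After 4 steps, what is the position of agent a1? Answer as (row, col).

t=1: a0@(0,0):A a1@(2,4):B a2@(1,3):B a3@(0,2):B
t=2: (unchanged — steady state)

(2, 4)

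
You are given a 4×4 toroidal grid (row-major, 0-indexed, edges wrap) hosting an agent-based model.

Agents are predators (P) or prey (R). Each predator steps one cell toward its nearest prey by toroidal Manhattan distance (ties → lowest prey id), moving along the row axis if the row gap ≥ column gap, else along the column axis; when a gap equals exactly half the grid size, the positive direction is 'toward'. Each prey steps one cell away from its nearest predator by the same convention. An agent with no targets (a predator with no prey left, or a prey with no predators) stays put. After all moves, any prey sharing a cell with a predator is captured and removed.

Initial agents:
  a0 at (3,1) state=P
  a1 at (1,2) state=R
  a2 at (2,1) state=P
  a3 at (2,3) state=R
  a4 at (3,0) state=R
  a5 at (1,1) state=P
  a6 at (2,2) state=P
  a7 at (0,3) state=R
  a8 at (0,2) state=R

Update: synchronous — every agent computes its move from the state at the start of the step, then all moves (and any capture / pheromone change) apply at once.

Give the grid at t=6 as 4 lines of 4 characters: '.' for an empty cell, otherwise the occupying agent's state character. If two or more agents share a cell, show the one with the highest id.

....
R.R.
P..P
....

t=1: a0@(3,0):P a1@(1,3):R a2@(1,1):P a3@(2,0):R a4@(3,3):R a5@(1,2):P a6@(1,2):P a7@(0,2):R
t=2: a0@(2,0):P a1@(1,0):R a2@(1,2):P a3@(1,0):R a4@(3,2):R a5@(1,3):P a6@(1,3):P a7@(3,2):R
t=3: a0@(1,0):P a1@(0,0):R a2@(1,3):P a3@(0,0):R a4@(2,2):R a5@(1,0):P a6@(1,0):P a7@(2,2):R
t=4: a0@(0,0):P a1@(3,0):R a2@(0,3):P a3@(3,0):R a4@(3,2):R a5@(0,0):P a6@(0,0):P a7@(3,2):R
t=5: a0@(3,0):P a1@(2,0):R a2@(3,3):P a3@(2,0):R a4@(2,2):R a5@(3,0):P a6@(3,0):P a7@(2,2):R
t=6: a0@(2,0):P a1@(1,0):R a2@(2,3):P a3@(1,0):R a4@(1,2):R a5@(2,0):P a6@(2,0):P a7@(1,2):R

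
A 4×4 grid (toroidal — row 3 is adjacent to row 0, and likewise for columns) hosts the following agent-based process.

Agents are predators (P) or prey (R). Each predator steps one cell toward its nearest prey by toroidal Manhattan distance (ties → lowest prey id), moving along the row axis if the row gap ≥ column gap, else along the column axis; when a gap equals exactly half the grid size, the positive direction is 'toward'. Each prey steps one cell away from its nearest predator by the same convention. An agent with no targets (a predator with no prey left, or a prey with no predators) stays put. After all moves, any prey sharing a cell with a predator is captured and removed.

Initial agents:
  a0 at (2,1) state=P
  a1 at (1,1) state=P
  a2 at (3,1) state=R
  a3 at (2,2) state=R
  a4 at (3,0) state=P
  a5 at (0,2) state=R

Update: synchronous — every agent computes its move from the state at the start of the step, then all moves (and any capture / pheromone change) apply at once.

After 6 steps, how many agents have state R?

t=1: a0@(3,1):P a1@(2,1):P a2@(0,1):R a3@(2,3):R a4@(3,1):P a5@(3,2):R
t=2: a0@(0,1):P a1@(3,1):P a2@(1,1):R a3@(2,2):R a4@(0,1):P a5@(3,3):R
t=3: a0@(1,1):P a1@(0,1):P a2@(2,1):R a3@(1,2):R a4@(1,1):P a5@(3,2):R
t=4: a0@(2,1):P a1@(1,1):P a2@(3,1):R a3@(1,3):R a4@(2,1):P a5@(2,2):R
t=5: a0@(3,1):P a1@(2,1):P a2@(0,1):R a3@(1,2):R a4@(3,1):P a5@(2,3):R
t=6: a0@(0,1):P a1@(3,1):P a2@(1,1):R a3@(0,2):R a4@(0,1):P a5@(2,2):R

3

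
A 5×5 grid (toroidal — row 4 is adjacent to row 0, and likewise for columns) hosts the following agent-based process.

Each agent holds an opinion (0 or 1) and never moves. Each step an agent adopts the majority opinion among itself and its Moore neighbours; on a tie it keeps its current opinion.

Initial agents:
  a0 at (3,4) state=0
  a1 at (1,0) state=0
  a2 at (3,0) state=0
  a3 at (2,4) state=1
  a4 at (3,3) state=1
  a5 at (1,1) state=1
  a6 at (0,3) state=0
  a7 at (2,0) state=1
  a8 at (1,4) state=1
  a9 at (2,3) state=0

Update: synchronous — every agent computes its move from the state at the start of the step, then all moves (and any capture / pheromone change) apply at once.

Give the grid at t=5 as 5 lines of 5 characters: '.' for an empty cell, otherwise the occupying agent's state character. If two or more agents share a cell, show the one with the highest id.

t=1: a0@(3,4):0 a1@(1,0):1 a2@(3,0):0 a3@(2,4):1 a4@(3,3):1 a5@(1,1):1 a6@(0,3):0 a7@(2,0):1 a8@(1,4):1 a9@(2,3):1
t=2: a0@(3,4):1 a1@(1,0):1 a2@(3,0):0 a3@(2,4):1 a4@(3,3):1 a5@(1,1):1 a6@(0,3):0 a7@(2,0):1 a8@(1,4):1 a9@(2,3):1
t=3: a0@(3,4):1 a1@(1,0):1 a2@(3,0):1 a3@(2,4):1 a4@(3,3):1 a5@(1,1):1 a6@(0,3):0 a7@(2,0):1 a8@(1,4):1 a9@(2,3):1
t=4: (unchanged — steady state)

...0.
11..1
1..11
1..11
.....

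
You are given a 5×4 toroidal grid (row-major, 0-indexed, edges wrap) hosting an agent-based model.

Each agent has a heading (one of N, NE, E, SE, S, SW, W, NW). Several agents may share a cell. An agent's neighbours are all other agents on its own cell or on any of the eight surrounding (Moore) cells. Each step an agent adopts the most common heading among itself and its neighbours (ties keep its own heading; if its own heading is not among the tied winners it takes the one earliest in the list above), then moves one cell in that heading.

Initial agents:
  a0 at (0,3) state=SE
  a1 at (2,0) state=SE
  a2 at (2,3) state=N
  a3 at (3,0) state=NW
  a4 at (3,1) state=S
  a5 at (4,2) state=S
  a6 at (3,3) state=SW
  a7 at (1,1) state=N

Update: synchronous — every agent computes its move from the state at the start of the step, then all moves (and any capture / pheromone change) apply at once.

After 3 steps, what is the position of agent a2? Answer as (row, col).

(4, 3)

t=1: a0@(1,0):SE a1@(1,0):N a2@(1,3):N a3@(2,3):NW a4@(4,1):S a5@(0,2):S a6@(4,2):SW a7@(0,1):N
t=2: a0@(0,0):N a1@(0,0):N a2@(0,3):N a3@(1,3):N a4@(0,1):S a5@(1,2):S a6@(0,2):S a7@(4,1):N
t=3: a0@(4,0):N a1@(4,0):N a2@(4,3):N a3@(0,3):N a4@(1,1):S a5@(2,2):S a6@(1,2):S a7@(3,1):N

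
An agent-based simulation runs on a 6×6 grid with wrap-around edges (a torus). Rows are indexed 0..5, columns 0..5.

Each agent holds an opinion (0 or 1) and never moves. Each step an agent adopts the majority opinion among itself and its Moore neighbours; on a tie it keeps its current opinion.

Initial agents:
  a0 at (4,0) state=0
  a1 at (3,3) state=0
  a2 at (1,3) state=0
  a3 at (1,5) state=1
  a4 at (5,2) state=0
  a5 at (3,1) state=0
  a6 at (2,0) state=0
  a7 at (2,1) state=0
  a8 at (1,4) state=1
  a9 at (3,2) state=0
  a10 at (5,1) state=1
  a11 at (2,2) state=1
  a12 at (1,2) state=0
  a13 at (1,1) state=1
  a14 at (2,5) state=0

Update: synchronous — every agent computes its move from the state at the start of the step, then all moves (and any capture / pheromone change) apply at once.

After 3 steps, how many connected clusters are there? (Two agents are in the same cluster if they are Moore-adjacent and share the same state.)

2

t=1: a0@(4,0):0 a1@(3,3):0 a2@(1,3):0 a3@(1,5):1 a4@(5,2):0 a5@(3,1):0 a6@(2,0):0 a7@(2,1):0 a8@(1,4):1 a9@(3,2):0 a10@(5,1):0 a11@(2,2):0 a12@(1,2):0 a13@(1,1):0 a14@(2,5):0
t=2: (unchanged — steady state)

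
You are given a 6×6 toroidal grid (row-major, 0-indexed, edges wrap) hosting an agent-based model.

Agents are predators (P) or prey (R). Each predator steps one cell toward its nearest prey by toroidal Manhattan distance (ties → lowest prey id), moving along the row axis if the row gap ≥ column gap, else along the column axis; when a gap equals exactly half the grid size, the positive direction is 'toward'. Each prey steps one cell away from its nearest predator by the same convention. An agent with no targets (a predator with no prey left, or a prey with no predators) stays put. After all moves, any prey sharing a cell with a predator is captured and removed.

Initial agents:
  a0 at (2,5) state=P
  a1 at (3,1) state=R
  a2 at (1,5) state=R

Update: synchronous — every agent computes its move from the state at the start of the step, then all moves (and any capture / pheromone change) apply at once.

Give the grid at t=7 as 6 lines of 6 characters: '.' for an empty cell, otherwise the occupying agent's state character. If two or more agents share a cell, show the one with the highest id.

t=1: a0@(1,5):P a1@(3,2):R a2@(0,5):R
t=2: a0@(0,5):P a1@(3,1):R a2@(5,5):R
t=3: a0@(5,5):P a1@(2,1):R a2@(4,5):R
t=4: a0@(4,5):P a1@(1,1):R a2@(3,5):R
t=5: a0@(3,5):P a1@(0,1):R a2@(2,5):R
t=6: a0@(2,5):P a1@(5,1):R a2@(1,5):R
t=7: a0@(1,5):P a1@(4,1):R a2@(0,5):R

.....R
.....P
......
......
.R....
......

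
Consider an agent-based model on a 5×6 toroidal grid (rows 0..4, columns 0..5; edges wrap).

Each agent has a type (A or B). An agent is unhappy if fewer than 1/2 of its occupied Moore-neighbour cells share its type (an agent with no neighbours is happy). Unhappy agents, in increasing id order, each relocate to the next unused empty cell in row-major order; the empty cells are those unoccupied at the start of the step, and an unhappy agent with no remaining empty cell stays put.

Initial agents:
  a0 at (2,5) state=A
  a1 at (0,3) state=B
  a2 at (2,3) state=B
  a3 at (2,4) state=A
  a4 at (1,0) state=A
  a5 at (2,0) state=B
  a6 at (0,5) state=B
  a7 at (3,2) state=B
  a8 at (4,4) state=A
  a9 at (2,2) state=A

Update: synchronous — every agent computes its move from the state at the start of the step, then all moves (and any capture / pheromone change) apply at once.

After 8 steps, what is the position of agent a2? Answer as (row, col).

(0, 1)

t=1: a0@(2,5):A a1@(0,0):B a2@(0,1):B a3@(2,4):A a4@(0,2):A a5@(0,4):B a6@(1,1):B a7@(3,2):B a8@(1,2):A a9@(1,3):A
t=2: a0@(2,5):A a1@(0,0):B a2@(0,1):B a3@(2,4):A a4@(0,2):A a5@(0,3):B a6@(1,1):B a7@(3,2):B a8@(1,2):A a9@(1,3):A
t=3: a0@(2,5):A a1@(0,0):B a2@(0,1):B a3@(2,4):A a4@(0,4):A a5@(0,5):B a6@(1,1):B a7@(3,2):B a8@(1,0):A a9@(1,3):A
t=4: a0@(2,5):A a1@(0,0):B a2@(0,1):B a3@(2,4):A a4@(0,4):A a5@(0,2):B a6@(1,1):B a7@(3,2):B a8@(0,3):A a9@(1,3):A
t=5: (unchanged — steady state)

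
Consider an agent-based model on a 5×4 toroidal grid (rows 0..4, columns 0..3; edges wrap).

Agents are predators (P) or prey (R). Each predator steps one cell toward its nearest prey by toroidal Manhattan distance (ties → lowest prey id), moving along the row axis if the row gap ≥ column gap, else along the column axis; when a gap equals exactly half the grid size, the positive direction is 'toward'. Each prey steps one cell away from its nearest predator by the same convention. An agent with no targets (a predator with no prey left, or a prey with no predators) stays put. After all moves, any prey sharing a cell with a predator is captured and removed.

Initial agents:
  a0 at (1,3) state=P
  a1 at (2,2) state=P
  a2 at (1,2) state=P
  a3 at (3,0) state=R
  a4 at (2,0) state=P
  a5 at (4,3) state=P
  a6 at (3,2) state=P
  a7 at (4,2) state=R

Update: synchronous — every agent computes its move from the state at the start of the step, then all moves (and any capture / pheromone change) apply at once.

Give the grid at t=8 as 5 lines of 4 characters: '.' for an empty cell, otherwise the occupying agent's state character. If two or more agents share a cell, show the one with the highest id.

t=1: a0@(2,3):P a1@(3,2):P a2@(0,2):P a3@(4,0):R a4@(3,0):P a5@(4,2):P a6@(4,2):P a7@(4,1):R
t=2: a0@(3,3):P a1@(4,2):P a2@(4,2):P a3@(0,0):R a4@(4,0):P a5@(4,1):P a6@(4,1):P
t=3: a0@(4,3):P a1@(4,3):P a2@(4,3):P a3@(1,0):R a4@(0,0):P a5@(0,1):P a6@(0,1):P
t=4: a0@(0,3):P a1@(0,3):P a2@(0,3):P a3@(2,0):R a4@(1,0):P a5@(1,1):P a6@(1,1):P
t=5: a0@(1,3):P a1@(1,3):P a2@(1,3):P a3@(3,0):R a4@(2,0):P a5@(2,1):P a6@(2,1):P
t=6: a0@(2,3):P a1@(2,3):P a2@(2,3):P a3@(4,0):R a4@(3,0):P a5@(3,1):P a6@(3,1):P
t=7: a0@(3,3):P a1@(3,3):P a2@(3,3):P a3@(0,0):R a4@(4,0):P a5@(4,1):P a6@(4,1):P
t=8: a0@(4,3):P a1@(4,3):P a2@(4,3):P a3@(1,0):R a4@(0,0):P a5@(0,1):P a6@(0,1):P

PP..
R...
....
....
...P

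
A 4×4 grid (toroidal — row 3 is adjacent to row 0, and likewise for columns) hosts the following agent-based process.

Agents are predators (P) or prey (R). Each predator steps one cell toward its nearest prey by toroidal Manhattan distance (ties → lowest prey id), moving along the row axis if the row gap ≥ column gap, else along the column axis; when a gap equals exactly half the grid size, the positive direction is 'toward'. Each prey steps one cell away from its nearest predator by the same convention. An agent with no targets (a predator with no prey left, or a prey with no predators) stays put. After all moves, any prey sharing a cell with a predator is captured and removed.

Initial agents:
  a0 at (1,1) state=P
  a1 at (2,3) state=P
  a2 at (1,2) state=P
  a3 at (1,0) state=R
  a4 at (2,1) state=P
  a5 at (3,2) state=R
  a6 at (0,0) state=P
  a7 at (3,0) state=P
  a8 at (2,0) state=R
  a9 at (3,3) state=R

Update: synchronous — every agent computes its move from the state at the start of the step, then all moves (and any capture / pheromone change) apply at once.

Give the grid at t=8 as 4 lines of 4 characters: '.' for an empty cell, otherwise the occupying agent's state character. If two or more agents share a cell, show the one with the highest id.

....
....
R.PP
....

t=1: a0@(1,0):P a1@(2,0):P a2@(1,3):P a4@(2,0):P a5@(0,2):R a6@(1,0):P a7@(2,0):P a8@(2,1):R a9@(0,3):R
t=2: a0@(2,0):P a1@(2,1):P a2@(0,3):P a4@(2,1):P a5@(3,2):R a6@(2,0):P a7@(2,1):P a8@(2,2):R a9@(3,3):R
t=3: a0@(2,1):P a1@(2,2):P a2@(3,3):P a4@(2,2):P a5@(0,2):R a6@(2,1):P a7@(2,2):P a8@(2,3):R a9@(2,3):R
t=4: a0@(2,2):P a1@(2,3):P a2@(2,3):P a4@(2,3):P a5@(3,2):R a6@(2,2):P a7@(2,3):P a8@(2,0):R a9@(2,0):R
t=5: a0@(3,2):P a1@(2,0):P a2@(2,0):P a4@(2,0):P a5@(0,2):R a6@(3,2):P a7@(2,0):P a8@(2,1):R a9@(2,1):R
t=6: a0@(0,2):P a1@(2,1):P a2@(2,1):P a4@(2,1):P a5@(1,2):R a6@(0,2):P a7@(2,1):P a8@(2,2):R a9@(2,2):R
t=7: a0@(1,2):P a1@(2,2):P a2@(2,2):P a4@(2,2):P a6@(1,2):P a7@(2,2):P a8@(2,3):R a9@(2,3):R
t=8: a0@(2,2):P a1@(2,3):P a2@(2,3):P a4@(2,3):P a6@(2,2):P a7@(2,3):P a8@(2,0):R a9@(2,0):R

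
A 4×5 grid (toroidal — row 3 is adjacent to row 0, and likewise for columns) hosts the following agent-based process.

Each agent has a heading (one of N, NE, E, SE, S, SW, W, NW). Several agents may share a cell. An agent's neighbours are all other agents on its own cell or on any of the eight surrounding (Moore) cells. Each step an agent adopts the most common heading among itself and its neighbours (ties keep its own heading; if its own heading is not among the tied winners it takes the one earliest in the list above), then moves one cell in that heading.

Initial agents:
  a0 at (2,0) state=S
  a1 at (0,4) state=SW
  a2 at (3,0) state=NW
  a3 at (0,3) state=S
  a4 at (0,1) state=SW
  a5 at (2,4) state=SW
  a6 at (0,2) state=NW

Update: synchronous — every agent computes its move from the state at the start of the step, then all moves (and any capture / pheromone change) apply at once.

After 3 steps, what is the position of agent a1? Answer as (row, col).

(3, 1)

t=1: a0@(3,0):S a1@(1,3):SW a2@(0,4):SW a3@(1,3):S a4@(3,0):NW a5@(3,3):SW a6@(3,1):NW
t=2: a0@(2,4):NW a1@(2,2):SW a2@(1,3):SW a3@(2,2):SW a4@(2,4):NW a5@(0,2):SW a6@(2,0):NW
t=3: a0@(1,3):NW a1@(3,1):SW a2@(2,2):SW a3@(3,1):SW a4@(1,3):NW a5@(1,1):SW a6@(1,4):NW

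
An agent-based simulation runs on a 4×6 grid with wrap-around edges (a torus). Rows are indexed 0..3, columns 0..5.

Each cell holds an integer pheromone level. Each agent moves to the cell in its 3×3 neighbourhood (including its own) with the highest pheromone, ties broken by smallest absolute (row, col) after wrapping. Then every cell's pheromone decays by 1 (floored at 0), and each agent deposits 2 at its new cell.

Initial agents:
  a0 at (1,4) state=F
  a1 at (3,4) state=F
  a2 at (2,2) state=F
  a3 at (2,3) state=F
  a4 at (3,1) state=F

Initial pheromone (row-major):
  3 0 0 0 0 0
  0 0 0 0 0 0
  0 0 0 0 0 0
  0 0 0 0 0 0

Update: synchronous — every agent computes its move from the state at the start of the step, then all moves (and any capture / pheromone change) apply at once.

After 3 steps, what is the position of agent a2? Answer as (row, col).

(0, 0)

t=1: a0@(0,3) a1@(0,3) a2@(1,1) a3@(1,2) a4@(0,0) | pheromone: 4 0 0 4 0 0 / 0 2 2 0 0 0 / 0 0 0 0 0 0 / 0 0 0 0 0 0
t=2: a0@(0,3) a1@(0,3) a2@(0,0) a3@(0,3) a4@(0,0) | pheromone: 7 0 0 9 0 0 / 0 1 1 0 0 0 / 0 0 0 0 0 0 / 0 0 0 0 0 0
t=3: a0@(0,3) a1@(0,3) a2@(0,0) a3@(0,3) a4@(0,0) | pheromone: 10 0 0 14 0 0 / 0 0 0 0 0 0 / 0 0 0 0 0 0 / 0 0 0 0 0 0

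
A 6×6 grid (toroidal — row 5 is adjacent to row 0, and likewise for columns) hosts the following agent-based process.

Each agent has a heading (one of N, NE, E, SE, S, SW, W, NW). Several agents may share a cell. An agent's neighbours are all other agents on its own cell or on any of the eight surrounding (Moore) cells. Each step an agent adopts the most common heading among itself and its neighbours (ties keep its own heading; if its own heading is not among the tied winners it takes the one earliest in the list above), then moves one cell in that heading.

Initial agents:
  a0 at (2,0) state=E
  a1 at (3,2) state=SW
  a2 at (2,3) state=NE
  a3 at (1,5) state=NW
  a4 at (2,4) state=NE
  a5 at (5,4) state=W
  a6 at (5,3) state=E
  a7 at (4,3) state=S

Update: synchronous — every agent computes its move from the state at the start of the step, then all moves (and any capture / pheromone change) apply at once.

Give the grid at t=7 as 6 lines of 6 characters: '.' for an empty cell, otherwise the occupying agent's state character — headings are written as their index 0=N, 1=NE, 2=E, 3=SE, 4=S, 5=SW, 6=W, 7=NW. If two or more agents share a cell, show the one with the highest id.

t=1: a0@(2,1):E a1@(4,1):SW a2@(1,4):NE a3@(0,4):NW a4@(1,5):NE a5@(5,3):W a6@(5,4):E a7@(5,3):S
t=2: a0@(2,2):E a1@(5,0):SW a2@(0,5):NE a3@(5,5):NE a4@(0,0):NE a5@(5,2):W a6@(5,5):E a7@(0,3):S
t=3: a0@(2,3):E a1@(4,1):NE a2@(5,0):NE a3@(4,0):NE a4@(5,1):NE a5@(5,1):W a6@(4,0):NE a7@(1,3):S
t=4: a0@(2,4):E a1@(3,2):NE a2@(4,1):NE a3@(3,1):NE a4@(4,2):NE a5@(4,2):NE a6@(3,1):NE a7@(2,3):S
t=5: a0@(2,5):E a1@(2,3):NE a2@(3,2):NE a3@(2,2):NE a4@(3,3):NE a5@(3,3):NE a6@(2,2):NE a7@(3,3):S
t=6: a0@(2,0):E a1@(1,4):NE a2@(2,3):NE a3@(1,3):NE a4@(2,4):NE a5@(2,4):NE a6@(1,3):NE a7@(2,4):NE
t=7: a0@(2,1):E a1@(0,5):NE a2@(1,4):NE a3@(0,4):NE a4@(1,5):NE a5@(1,5):NE a6@(0,4):NE a7@(1,5):NE

....11
....11
.2....
......
......
......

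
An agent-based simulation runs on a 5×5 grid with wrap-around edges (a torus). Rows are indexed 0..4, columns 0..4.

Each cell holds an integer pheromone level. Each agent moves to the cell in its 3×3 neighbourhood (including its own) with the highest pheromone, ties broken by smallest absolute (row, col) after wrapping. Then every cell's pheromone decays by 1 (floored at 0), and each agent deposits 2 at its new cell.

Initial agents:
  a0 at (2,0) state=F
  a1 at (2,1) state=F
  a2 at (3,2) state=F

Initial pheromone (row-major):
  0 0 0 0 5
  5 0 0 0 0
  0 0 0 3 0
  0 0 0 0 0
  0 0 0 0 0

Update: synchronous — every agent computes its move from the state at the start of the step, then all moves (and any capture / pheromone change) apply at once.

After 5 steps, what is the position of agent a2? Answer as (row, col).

t=1: a0@(1,0) a1@(1,0) a2@(2,3) | pheromone: 0 0 0 0 4 / 8 0 0 0 0 / 0 0 0 4 0 / 0 0 0 0 0 / 0 0 0 0 0
t=2: a0@(1,0) a1@(1,0) a2@(2,3) | pheromone: 0 0 0 0 3 / 11 0 0 0 0 / 0 0 0 5 0 / 0 0 0 0 0 / 0 0 0 0 0
t=3: a0@(1,0) a1@(1,0) a2@(2,3) | pheromone: 0 0 0 0 2 / 14 0 0 0 0 / 0 0 0 6 0 / 0 0 0 0 0 / 0 0 0 0 0
t=4: a0@(1,0) a1@(1,0) a2@(2,3) | pheromone: 0 0 0 0 1 / 17 0 0 0 0 / 0 0 0 7 0 / 0 0 0 0 0 / 0 0 0 0 0
t=5: a0@(1,0) a1@(1,0) a2@(2,3) | pheromone: 0 0 0 0 0 / 20 0 0 0 0 / 0 0 0 8 0 / 0 0 0 0 0 / 0 0 0 0 0

(2, 3)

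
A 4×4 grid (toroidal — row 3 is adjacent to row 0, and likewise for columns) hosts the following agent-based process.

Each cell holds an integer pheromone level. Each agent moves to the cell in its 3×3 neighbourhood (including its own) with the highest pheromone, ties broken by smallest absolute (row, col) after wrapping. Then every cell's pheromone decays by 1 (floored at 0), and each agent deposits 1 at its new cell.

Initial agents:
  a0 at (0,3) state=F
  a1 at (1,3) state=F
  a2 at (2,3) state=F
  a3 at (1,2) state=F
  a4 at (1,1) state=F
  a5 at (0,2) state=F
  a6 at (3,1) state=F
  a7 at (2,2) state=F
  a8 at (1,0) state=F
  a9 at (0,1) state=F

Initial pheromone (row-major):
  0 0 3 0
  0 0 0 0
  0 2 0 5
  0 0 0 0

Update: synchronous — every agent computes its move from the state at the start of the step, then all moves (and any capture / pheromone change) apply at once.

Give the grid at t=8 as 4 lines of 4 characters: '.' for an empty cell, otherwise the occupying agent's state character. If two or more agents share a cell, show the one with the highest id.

..F.
....
...F
....

t=1: a0@(0,2) a1@(2,3) a2@(2,3) a3@(2,3) a4@(0,2) a5@(0,2) a6@(0,2) a7@(2,3) a8@(2,3) a9@(0,2) | pheromone: 0 0 7 0 / 0 0 0 0 / 0 1 0 9 / 0 0 0 0
t=2: a0@(0,2) a1@(2,3) a2@(2,3) a3@(2,3) a4@(0,2) a5@(0,2) a6@(0,2) a7@(2,3) a8@(2,3) a9@(0,2) | pheromone: 0 0 11 0 / 0 0 0 0 / 0 0 0 13 / 0 0 0 0
t=3: a0@(0,2) a1@(2,3) a2@(2,3) a3@(2,3) a4@(0,2) a5@(0,2) a6@(0,2) a7@(2,3) a8@(2,3) a9@(0,2) | pheromone: 0 0 15 0 / 0 0 0 0 / 0 0 0 17 / 0 0 0 0
t=4: a0@(0,2) a1@(2,3) a2@(2,3) a3@(2,3) a4@(0,2) a5@(0,2) a6@(0,2) a7@(2,3) a8@(2,3) a9@(0,2) | pheromone: 0 0 19 0 / 0 0 0 0 / 0 0 0 21 / 0 0 0 0
t=5: a0@(0,2) a1@(2,3) a2@(2,3) a3@(2,3) a4@(0,2) a5@(0,2) a6@(0,2) a7@(2,3) a8@(2,3) a9@(0,2) | pheromone: 0 0 23 0 / 0 0 0 0 / 0 0 0 25 / 0 0 0 0
t=6: a0@(0,2) a1@(2,3) a2@(2,3) a3@(2,3) a4@(0,2) a5@(0,2) a6@(0,2) a7@(2,3) a8@(2,3) a9@(0,2) | pheromone: 0 0 27 0 / 0 0 0 0 / 0 0 0 29 / 0 0 0 0
t=7: a0@(0,2) a1@(2,3) a2@(2,3) a3@(2,3) a4@(0,2) a5@(0,2) a6@(0,2) a7@(2,3) a8@(2,3) a9@(0,2) | pheromone: 0 0 31 0 / 0 0 0 0 / 0 0 0 33 / 0 0 0 0
t=8: a0@(0,2) a1@(2,3) a2@(2,3) a3@(2,3) a4@(0,2) a5@(0,2) a6@(0,2) a7@(2,3) a8@(2,3) a9@(0,2) | pheromone: 0 0 35 0 / 0 0 0 0 / 0 0 0 37 / 0 0 0 0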